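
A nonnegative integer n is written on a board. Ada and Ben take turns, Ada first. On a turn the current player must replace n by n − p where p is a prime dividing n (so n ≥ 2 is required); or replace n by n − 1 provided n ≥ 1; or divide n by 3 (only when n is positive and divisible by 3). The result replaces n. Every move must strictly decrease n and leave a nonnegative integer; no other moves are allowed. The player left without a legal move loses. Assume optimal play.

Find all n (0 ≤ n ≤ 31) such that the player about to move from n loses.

Compute win/loss labels from the base case upward. A position with no move is L. Any other position is W if it can reach an L in one move, else L.
n=0: no move → L
n=1: can move to 0, which is L ⇒ W
n=2: can move to 0, which is L ⇒ W
n=3: can move to 0, which is L ⇒ W
n=4: moves to 2(W), 3(W); every one is W ⇒ L
n=5: can move to 0, which is L ⇒ W
n=6: can move to 4, which is L ⇒ W
n=7: can move to 0, which is L ⇒ W
n=8: moves to 6(W), 7(W); every one is W ⇒ L
n=9: can move to 8, which is L ⇒ W
n=10: can move to 8, which is L ⇒ W
n=11: can move to 0, which is L ⇒ W
n=12: can move to 4, which is L ⇒ W
n=13: can move to 0, which is L ⇒ W
n=14: moves to 7(W), 12(W), 13(W); every one is W ⇒ L
n=15: can move to 14, which is L ⇒ W
n=16: can move to 14, which is L ⇒ W
n=17: can move to 0, which is L ⇒ W
n=18: moves to 6(W), 15(W), 16(W), 17(W); every one is W ⇒ L
n=19: can move to 0, which is L ⇒ W
n=20: can move to 18, which is L ⇒ W
n=21: can move to 14, which is L ⇒ W
n=22: moves to 11(W), 20(W), 21(W); every one is W ⇒ L
n=23: can move to 0, which is L ⇒ W
n=24: can move to 8, which is L ⇒ W
n=25: moves to 20(W), 24(W); every one is W ⇒ L
n=26: can move to 25, which is L ⇒ W
n=27: moves to 9(W), 24(W), 26(W); every one is W ⇒ L
n=28: can move to 27, which is L ⇒ W
n=29: can move to 0, which is L ⇒ W
n=30: can move to 25, which is L ⇒ W
n=31: can move to 0, which is L ⇒ W
The losing starting values of n are exactly the entries labelled L in this table (8 of them).

0, 4, 8, 14, 18, 22, 25, 27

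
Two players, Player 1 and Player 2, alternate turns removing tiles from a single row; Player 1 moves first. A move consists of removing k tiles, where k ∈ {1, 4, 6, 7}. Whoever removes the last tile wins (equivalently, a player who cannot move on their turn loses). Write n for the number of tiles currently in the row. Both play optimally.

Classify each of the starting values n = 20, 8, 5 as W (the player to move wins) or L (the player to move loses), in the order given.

Positions with no move are L. A position that does have a move is losing for the player to move precisely when every available move leads to a winning position for the opponent. Fill in the labels:
n=0: no move → L
n=1: →0(L), so W
n=2: →1(W) only, which is W, so L
n=3: →2(L), so W
n=4: →0(L), so W
n=5: →4(W), 1(W) — all W, so L
n=6: →5(L), so W
n=7: →0(L), so W
n=8: →2(L), so W
n=9: →5(L), so W
n=10: →9(W), 6(W), 4(W), 3(W) — all W, so L
n=11: →10(L), so W
n=12: →5(L), so W
n=13: →12(W), 9(W), 7(W), 6(W) — all W, so L
n=14: →13(L), so W
n=15: →14(W), 11(W), 9(W), 8(W) — all W, so L
n=16: →15(L), so W
n=17: →13(L), so W
n=18: →17(W), 14(W), 12(W), 11(W) — all W, so L
n=19: →18(L), so W
n=20: →13(L), so W

20: W, 8: W, 5: L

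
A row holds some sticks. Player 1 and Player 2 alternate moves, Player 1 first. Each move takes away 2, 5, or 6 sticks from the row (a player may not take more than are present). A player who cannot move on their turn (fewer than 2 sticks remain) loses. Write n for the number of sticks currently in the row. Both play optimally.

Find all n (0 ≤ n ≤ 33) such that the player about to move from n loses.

Work bottom-up. With no move the player to move loses. Otherwise the position is W if at least one move leads to an L position for the opponent, and L if every move leads to a W.
n=0: no move → L
n=1: no move → L
n=2: can move to 0, which is L ⇒ W
n=3: can move to 1, which is L ⇒ W
n=4: the only move is to 2(W), a W ⇒ L
n=5: can move to 0, which is L ⇒ W
n=6: can move to 4, which is L ⇒ W
n=7: can move to 1, which is L ⇒ W
n=8: moves to 6(W), 3(W), 2(W); every one is W ⇒ L
n=9: can move to 4, which is L ⇒ W
n=10: can move to 8, which is L ⇒ W
n=11: moves to 9(W), 6(W), 5(W); every one is W ⇒ L
n=12: moves to 10(W), 7(W), 6(W); every one is W ⇒ L
n=13: can move to 11, which is L ⇒ W
n=14: can move to 12, which is L ⇒ W
n=15: moves to 13(W), 10(W), 9(W); every one is W ⇒ L
n=16: can move to 11, which is L ⇒ W
n=17: can move to 15, which is L ⇒ W
n=18: can move to 12, which is L ⇒ W
n=19: moves to 17(W), 14(W), 13(W); every one is W ⇒ L
n=20: can move to 15, which is L ⇒ W
n=21: can move to 19, which is L ⇒ W
n=22: moves to 20(W), 17(W), 16(W); every one is W ⇒ L
n=23: moves to 21(W), 18(W), 17(W); every one is W ⇒ L
n=24: can move to 22, which is L ⇒ W
n=25: can move to 23, which is L ⇒ W
n=26: moves to 24(W), 21(W), 20(W); every one is W ⇒ L
n=27: can move to 22, which is L ⇒ W
n=28: can move to 26, which is L ⇒ W
n=29: can move to 23, which is L ⇒ W
n=30: moves to 28(W), 25(W), 24(W); every one is W ⇒ L
n=31: can move to 26, which is L ⇒ W
n=32: can move to 30, which is L ⇒ W
n=33: moves to 31(W), 28(W), 27(W); every one is W ⇒ L
The losing starting values of n are exactly the entries labelled L in this table (13 of them).

0, 1, 4, 8, 11, 12, 15, 19, 22, 23, 26, 30, 33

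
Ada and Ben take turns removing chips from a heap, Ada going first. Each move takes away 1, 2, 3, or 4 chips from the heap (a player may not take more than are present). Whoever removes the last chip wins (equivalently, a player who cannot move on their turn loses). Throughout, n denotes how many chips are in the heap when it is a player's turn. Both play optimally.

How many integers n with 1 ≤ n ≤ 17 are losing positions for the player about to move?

3

Use the standard recursion: the mover loses at a terminal position; elsewhere, the mover wins exactly when some move hands the opponent an L position.
n=0: no move → L
n=1: reaches L-position 0 → W
n=2: reaches L-position 0 → W
n=3: reaches L-position 0 → W
n=4: reaches L-position 0 → W
n=5: only reaches 4(W), 3(W), 2(W), 1(W), all W → L
n=6: reaches L-position 5 → W
n=7: reaches L-position 5 → W
n=8: reaches L-position 5 → W
n=9: reaches L-position 5 → W
n=10: only reaches 9(W), 8(W), 7(W), 6(W), all W → L
n=11: reaches L-position 10 → W
n=12: reaches L-position 10 → W
n=13: reaches L-position 10 → W
n=14: reaches L-position 10 → W
n=15: only reaches 14(W), 13(W), 12(W), 11(W), all W → L
n=16: reaches L-position 15 → W
n=17: reaches L-position 15 → W
L entries with 1 ≤ n ≤ 17 (n=0 is outside the asked range and is not counted): n = 5, 10, 15; that makes 3.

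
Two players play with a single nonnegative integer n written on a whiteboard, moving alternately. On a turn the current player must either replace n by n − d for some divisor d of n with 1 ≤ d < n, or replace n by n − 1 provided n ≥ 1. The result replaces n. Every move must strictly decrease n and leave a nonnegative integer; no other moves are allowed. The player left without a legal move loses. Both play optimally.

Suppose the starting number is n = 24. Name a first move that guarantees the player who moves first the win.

Positions with no move are L. A position that does have a move is losing for the player to move precisely when every available move leads to a winning position for the opponent. Fill in the labels:
n=0: no move → L
n=1: reaches L-position 0 → W
n=2: only reaches 1(W), which is W → L
n=3: reaches L-position 2 → W
n=4: reaches L-position 2 → W
n=5: only reaches 4(W), which is W → L
n=6: reaches L-position 5 → W
n=7: only reaches 6(W), which is W → L
n=8: reaches L-position 7 → W
n=9: only reaches 6(W), 8(W), all W → L
n=10: reaches L-position 5 → W
n=11: only reaches 10(W), which is W → L
n=12: reaches L-position 9 → W
n=13: only reaches 12(W), which is W → L
n=14: reaches L-position 7 → W
n=15: only reaches 10(W), 12(W), 14(W), all W → L
n=16: reaches L-position 15 → W
n=17: only reaches 16(W), which is W → L
n=18: reaches L-position 9 → W
n=19: only reaches 18(W), which is W → L
n=20: reaches L-position 15 → W
n=21: only reaches 14(W), 18(W), 20(W), all W → L
n=22: reaches L-position 11 → W
n=23: only reaches 22(W), which is W → L
n=24: reaches L-position 21 → W
From 24, the L positions reachable in one move are: 21, 23. Any move reaching one of these is winning.

Move to 21.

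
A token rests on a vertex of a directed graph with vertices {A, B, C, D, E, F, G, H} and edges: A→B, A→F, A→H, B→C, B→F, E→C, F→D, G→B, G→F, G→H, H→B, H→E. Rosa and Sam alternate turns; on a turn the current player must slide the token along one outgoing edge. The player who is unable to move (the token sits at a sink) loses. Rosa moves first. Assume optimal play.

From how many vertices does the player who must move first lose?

3

Build the W/L table. Terminal = L. A non-terminal position is W if it has a move to some L; otherwise it is L.
Every edge goes from a vertex to one that appears earlier in the order D, C, F, B, E, H, G, A, so processing vertices in that order labels each vertex after all of its successors.
D: no outgoing edge → L
C: no outgoing edge → L
F: can move to D, which is L ⇒ W
B: can move to C, which is L ⇒ W
E: can move to C, which is L ⇒ W
H: moves to E(W), B(W); every one is W ⇒ L
G: can move to H, which is L ⇒ W
A: can move to H, which is L ⇒ W
The L vertices are C, D, H; that is 3 in all.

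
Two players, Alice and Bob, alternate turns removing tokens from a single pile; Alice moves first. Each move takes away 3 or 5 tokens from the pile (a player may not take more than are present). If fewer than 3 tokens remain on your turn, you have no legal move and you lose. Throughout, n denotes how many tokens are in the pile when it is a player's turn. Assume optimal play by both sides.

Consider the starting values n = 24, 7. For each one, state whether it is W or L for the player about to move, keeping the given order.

Compute win/loss labels from the base case upward. A position with no move is L. Any other position is W if it can reach an L in one move, else L.
n=0: no move → L
n=1: no move → L
n=2: no move → L
n=3: W (go to 0, an L position)
n=4: W (go to 1, an L position)
n=5: W (go to 2, an L position)
n=6: W (go to 1, an L position)
n=7: W (go to 2, an L position)
n=8: L (options 5(W), 3(W) are all W)
n=9: L (options 6(W), 4(W) are all W)
n=10: L (options 7(W), 5(W) are all W)
n=11: W (go to 8, an L position)
n=12: W (go to 9, an L position)
n=13: W (go to 10, an L position)
n=14: W (go to 9, an L position)
n=15: W (go to 10, an L position)
n=16: L (options 13(W), 11(W) are all W)
n=17: L (options 14(W), 12(W) are all W)
n=18: L (options 15(W), 13(W) are all W)
n=19: W (go to 16, an L position)
n=20: W (go to 17, an L position)
n=21: W (go to 18, an L position)
n=22: W (go to 17, an L position)
n=23: W (go to 18, an L position)
n=24: L (options 21(W), 19(W) are all W)

24: L, 7: W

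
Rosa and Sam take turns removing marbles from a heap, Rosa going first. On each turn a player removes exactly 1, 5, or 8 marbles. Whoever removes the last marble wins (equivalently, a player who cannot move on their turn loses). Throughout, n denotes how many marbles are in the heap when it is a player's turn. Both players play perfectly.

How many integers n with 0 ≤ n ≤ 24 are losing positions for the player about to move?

8

Classify positions by backward induction: terminal positions (no move available) are L. From any other position, the mover wins iff some move reaches an L.
n=0: no move → L
n=1: W (go to 0, an L position)
n=2: L (sole option 1(W) is W)
n=3: W (go to 2, an L position)
n=4: L (sole option 3(W) is W)
n=5: W (go to 4, an L position)
n=6: L (options 5(W), 1(W) are all W)
n=7: W (go to 6, an L position)
n=8: W (go to 0, an L position)
n=9: W (go to 4, an L position)
n=10: W (go to 2, an L position)
n=11: W (go to 6, an L position)
n=12: W (go to 4, an L position)
n=13: L (options 12(W), 8(W), 5(W) are all W)
n=14: W (go to 13, an L position)
n=15: L (options 14(W), 10(W), 7(W) are all W)
n=16: W (go to 15, an L position)
n=17: L (options 16(W), 12(W), 9(W) are all W)
n=18: W (go to 17, an L position)
n=19: L (options 18(W), 14(W), 11(W) are all W)
n=20: W (go to 19, an L position)
n=21: W (go to 13, an L position)
n=22: W (go to 17, an L position)
n=23: W (go to 15, an L position)
n=24: W (go to 19, an L position)
L entries with 0 ≤ n ≤ 24: n = 0, 2, 4, 6, 13, 15, 17, 19; that makes 8.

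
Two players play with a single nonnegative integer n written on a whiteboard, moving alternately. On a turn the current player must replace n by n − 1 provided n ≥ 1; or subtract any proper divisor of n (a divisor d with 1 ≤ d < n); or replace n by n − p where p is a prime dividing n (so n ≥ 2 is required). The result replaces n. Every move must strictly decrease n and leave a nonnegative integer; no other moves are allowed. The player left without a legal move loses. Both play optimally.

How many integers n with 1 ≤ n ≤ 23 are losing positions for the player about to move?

Compute win/loss labels from the base case upward. A position with no move is L. Any other position is W if it can reach an L in one move, else L.
n=0: no move → L
n=1: can move to 0, which is L ⇒ W
n=2: can move to 0, which is L ⇒ W
n=3: can move to 0, which is L ⇒ W
n=4: moves to 2(W), 3(W); every one is W ⇒ L
n=5: can move to 0, which is L ⇒ W
n=6: can move to 4, which is L ⇒ W
n=7: can move to 0, which is L ⇒ W
n=8: can move to 4, which is L ⇒ W
n=9: moves to 6(W), 8(W); every one is W ⇒ L
n=10: can move to 9, which is L ⇒ W
n=11: can move to 0, which is L ⇒ W
n=12: can move to 9, which is L ⇒ W
n=13: can move to 0, which is L ⇒ W
n=14: moves to 7(W), 12(W), 13(W); every one is W ⇒ L
n=15: can move to 14, which is L ⇒ W
n=16: can move to 14, which is L ⇒ W
n=17: can move to 0, which is L ⇒ W
n=18: can move to 9, which is L ⇒ W
n=19: can move to 0, which is L ⇒ W
n=20: moves to 10(W), 15(W), 16(W), 18(W), 19(W); every one is W ⇒ L
n=21: can move to 14, which is L ⇒ W
n=22: can move to 20, which is L ⇒ W
n=23: can move to 0, which is L ⇒ W
L entries with 1 ≤ n ≤ 23 (n=0 is outside the asked range and is not counted): n = 4, 9, 14, 20; that makes 4.

4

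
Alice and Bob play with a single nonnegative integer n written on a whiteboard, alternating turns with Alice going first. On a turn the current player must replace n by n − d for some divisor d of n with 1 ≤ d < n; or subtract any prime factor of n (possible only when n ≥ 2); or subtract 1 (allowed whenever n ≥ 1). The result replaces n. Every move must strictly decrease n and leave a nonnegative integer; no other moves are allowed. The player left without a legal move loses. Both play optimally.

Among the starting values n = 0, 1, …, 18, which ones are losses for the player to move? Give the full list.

Classify positions by backward induction: terminal positions (no move available) are L. From any other position, the mover wins iff some move reaches an L.
n=0: no move → L
n=1: reaches L-position 0 → W
n=2: reaches L-position 0 → W
n=3: reaches L-position 0 → W
n=4: only reaches 2(W), 3(W), all W → L
n=5: reaches L-position 0 → W
n=6: reaches L-position 4 → W
n=7: reaches L-position 0 → W
n=8: reaches L-position 4 → W
n=9: only reaches 6(W), 8(W), all W → L
n=10: reaches L-position 9 → W
n=11: reaches L-position 0 → W
n=12: reaches L-position 9 → W
n=13: reaches L-position 0 → W
n=14: only reaches 7(W), 12(W), 13(W), all W → L
n=15: reaches L-position 14 → W
n=16: reaches L-position 14 → W
n=17: reaches L-position 0 → W
n=18: reaches L-position 9 → W
Reading off the rows marked L gives the requested list; there are 4 such values of n.

0, 4, 9, 14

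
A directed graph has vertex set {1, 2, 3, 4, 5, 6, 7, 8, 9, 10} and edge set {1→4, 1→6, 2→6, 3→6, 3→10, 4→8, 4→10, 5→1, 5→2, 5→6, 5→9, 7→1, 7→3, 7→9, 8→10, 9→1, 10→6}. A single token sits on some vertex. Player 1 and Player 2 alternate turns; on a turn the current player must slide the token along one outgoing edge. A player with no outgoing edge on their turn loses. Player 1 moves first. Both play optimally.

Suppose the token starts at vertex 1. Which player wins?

Work bottom-up. With no move the player to move loses. Otherwise the position is W if at least one move leads to an L position for the opponent, and L if every move leads to a W.
Every edge goes from a vertex to one that appears earlier in the order 6, 10, 8, 4, 1, 2, 9, 5, 3, 7, so processing vertices in that order labels each vertex after all of its successors.
6: no outgoing edge → L
10: W (go to 6, an L position)
8: L (sole option 10(W) is W)
4: W (go to 8, an L position)
1: W (go to 6, an L position)
2: W (go to 6, an L position)
9: L (sole option 1(W) is W)
5: W (go to 9, an L position)
3: W (go to 6, an L position)
7: W (go to 9, an L position)
The starting position 1 is W: Player 1 should move to 6, handing over an L position.

Player 1 wins.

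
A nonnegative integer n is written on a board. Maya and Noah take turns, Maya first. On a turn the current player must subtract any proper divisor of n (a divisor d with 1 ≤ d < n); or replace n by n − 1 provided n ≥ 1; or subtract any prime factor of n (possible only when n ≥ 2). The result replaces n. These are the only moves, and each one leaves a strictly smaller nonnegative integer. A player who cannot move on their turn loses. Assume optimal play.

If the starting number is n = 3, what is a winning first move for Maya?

Move to 0.

Work bottom-up. With no move the player to move loses. Otherwise the position is W if at least one move leads to an L position for the opponent, and L if every move leads to a W.
n=0: no move → L
n=1: reaches L-position 0 → W
n=2: reaches L-position 0 → W
n=3: reaches L-position 0 → W
From 3, the L positions reachable in one move are: 0.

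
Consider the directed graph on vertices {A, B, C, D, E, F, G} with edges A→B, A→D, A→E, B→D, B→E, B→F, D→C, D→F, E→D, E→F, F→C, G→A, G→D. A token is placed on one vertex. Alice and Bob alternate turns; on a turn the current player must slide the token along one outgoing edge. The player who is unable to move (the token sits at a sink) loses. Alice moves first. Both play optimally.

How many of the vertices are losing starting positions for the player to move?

Work bottom-up. With no move the player to move loses. Otherwise the position is W if at least one move leads to an L position for the opponent, and L if every move leads to a W.
Every edge goes from a vertex to one that appears earlier in the order C, F, D, E, B, A, G, so processing vertices in that order labels each vertex after all of its successors.
C: no outgoing edge → L
F: can move to C, which is L ⇒ W
D: can move to C, which is L ⇒ W
E: moves to D(W), F(W); every one is W ⇒ L
B: can move to E, which is L ⇒ W
A: can move to E, which is L ⇒ W
G: moves to A(W), D(W); every one is W ⇒ L
The L vertices are C, E, G; that is 3 in all.

3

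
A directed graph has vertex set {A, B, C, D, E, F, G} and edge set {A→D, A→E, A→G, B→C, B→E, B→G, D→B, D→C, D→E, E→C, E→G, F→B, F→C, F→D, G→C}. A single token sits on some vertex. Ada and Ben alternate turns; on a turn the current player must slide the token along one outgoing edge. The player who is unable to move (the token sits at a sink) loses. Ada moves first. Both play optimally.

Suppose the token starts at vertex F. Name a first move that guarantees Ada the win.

Move to C.

Compute win/loss labels from the base case upward. A position with no move is L. Any other position is W if it can reach an L in one move, else L.
Every edge goes from a vertex to one that appears earlier in the order C, G, E, B, D, A, F, so processing vertices in that order labels each vertex after all of its successors.
C: no outgoing edge → L
G: can move to C, which is L ⇒ W
E: can move to C, which is L ⇒ W
B: can move to C, which is L ⇒ W
D: can move to C, which is L ⇒ W
A: moves to D(W), E(W), G(W); every one is W ⇒ L
F: can move to C, which is L ⇒ W
From F, the L positions reachable in one move are: C.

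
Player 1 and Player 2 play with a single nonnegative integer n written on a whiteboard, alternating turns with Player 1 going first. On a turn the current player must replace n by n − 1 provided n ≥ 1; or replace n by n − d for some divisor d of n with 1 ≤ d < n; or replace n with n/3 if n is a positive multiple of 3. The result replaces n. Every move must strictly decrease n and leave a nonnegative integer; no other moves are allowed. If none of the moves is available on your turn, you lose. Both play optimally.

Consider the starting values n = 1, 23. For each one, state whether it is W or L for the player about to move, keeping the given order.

Compute win/loss labels from the base case upward. A position with no move is L. Any other position is W if it can reach an L in one move, else L.
n=0: no move → L
n=1: reaches L-position 0 → W
n=2: only reaches 1(W), which is W → L
n=3: reaches L-position 2 → W
n=4: reaches L-position 2 → W
n=5: only reaches 4(W), which is W → L
n=6: reaches L-position 2 → W
n=7: only reaches 6(W), which is W → L
n=8: reaches L-position 7 → W
n=9: only reaches 3(W), 6(W), 8(W), all W → L
n=10: reaches L-position 5 → W
n=11: only reaches 10(W), which is W → L
n=12: reaches L-position 9 → W
n=13: only reaches 12(W), which is W → L
n=14: reaches L-position 7 → W
n=15: reaches L-position 5 → W
n=16: only reaches 8(W), 12(W), 14(W), 15(W), all W → L
n=17: reaches L-position 16 → W
n=18: reaches L-position 9 → W
n=19: only reaches 18(W), which is W → L
n=20: reaches L-position 16 → W
n=21: reaches L-position 7 → W
n=22: reaches L-position 11 → W
n=23: only reaches 22(W), which is W → L

1: W, 23: L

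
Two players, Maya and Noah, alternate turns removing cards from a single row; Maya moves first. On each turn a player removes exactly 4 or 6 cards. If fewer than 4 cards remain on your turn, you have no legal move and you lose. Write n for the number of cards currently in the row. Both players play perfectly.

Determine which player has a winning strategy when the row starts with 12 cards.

Positions with no move are L. A position that does have a move is losing for the player to move precisely when every available move leads to a winning position for the opponent. Fill in the labels:
n=0: no move → L
n=1: no move → L
n=2: no move → L
n=3: no move → L
n=4: can move to 0, which is L ⇒ W
n=5: can move to 1, which is L ⇒ W
n=6: can move to 2, which is L ⇒ W
n=7: can move to 3, which is L ⇒ W
n=8: can move to 2, which is L ⇒ W
n=9: can move to 3, which is L ⇒ W
n=10: moves to 6(W), 4(W); every one is W ⇒ L
n=11: moves to 7(W), 5(W); every one is W ⇒ L
n=12: moves to 8(W), 6(W); every one is W ⇒ L
The starting position 12 is L: whatever Maya does, the opponent receives a W position.

Noah wins.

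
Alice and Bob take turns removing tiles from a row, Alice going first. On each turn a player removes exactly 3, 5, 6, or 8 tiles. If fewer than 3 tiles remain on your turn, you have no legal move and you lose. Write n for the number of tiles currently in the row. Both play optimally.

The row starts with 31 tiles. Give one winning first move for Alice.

Build the W/L table. Terminal = L. A non-terminal position is W if it has a move to some L; otherwise it is L.
n=0: no move → L
n=1: no move → L
n=2: no move → L
n=3: W (go to 0, an L position)
n=4: W (go to 1, an L position)
n=5: W (go to 2, an L position)
n=6: W (go to 1, an L position)
n=7: W (go to 2, an L position)
n=8: W (go to 2, an L position)
n=9: W (go to 1, an L position)
n=10: W (go to 2, an L position)
n=11: L (options 8(W), 6(W), 5(W), 3(W) are all W)
n=12: L (options 9(W), 7(W), 6(W), 4(W) are all W)
n=13: L (options 10(W), 8(W), 7(W), 5(W) are all W)
n=14: W (go to 11, an L position)
n=15: W (go to 12, an L position)
n=16: W (go to 13, an L position)
n=17: W (go to 12, an L position)
n=18: W (go to 13, an L position)
n=19: W (go to 13, an L position)
n=20: W (go to 12, an L position)
n=21: W (go to 13, an L position)
n=22: L (options 19(W), 17(W), 16(W), 14(W) are all W)
n=23: L (options 20(W), 18(W), 17(W), 15(W) are all W)
n=24: L (options 21(W), 19(W), 18(W), 16(W) are all W)
n=25: W (go to 22, an L position)
n=26: W (go to 23, an L position)
n=27: W (go to 24, an L position)
n=28: W (go to 23, an L position)
n=29: W (go to 24, an L position)
n=30: W (go to 24, an L position)
n=31: W (go to 23, an L position)
From 31, the L positions reachable in one move are: 23.

Remove 8, leaving 23.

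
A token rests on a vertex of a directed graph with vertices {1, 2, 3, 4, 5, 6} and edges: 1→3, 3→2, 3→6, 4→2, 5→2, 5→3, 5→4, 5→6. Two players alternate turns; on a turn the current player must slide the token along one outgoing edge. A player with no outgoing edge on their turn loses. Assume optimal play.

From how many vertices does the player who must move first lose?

Use the standard recursion: the mover loses at a terminal position; elsewhere, the mover wins exactly when some move hands the opponent an L position.
Every edge goes from a vertex to one that appears earlier in the order 6, 2, 4, 3, 5, 1, so processing vertices in that order labels each vertex after all of its successors.
6: no outgoing edge → L
2: no outgoing edge → L
4: W (go to 2, an L position)
3: W (go to 2, an L position)
5: W (go to 2, an L position)
1: L (sole option 3(W) is W)
The L vertices are 1, 2, 6; that is 3 in all.

3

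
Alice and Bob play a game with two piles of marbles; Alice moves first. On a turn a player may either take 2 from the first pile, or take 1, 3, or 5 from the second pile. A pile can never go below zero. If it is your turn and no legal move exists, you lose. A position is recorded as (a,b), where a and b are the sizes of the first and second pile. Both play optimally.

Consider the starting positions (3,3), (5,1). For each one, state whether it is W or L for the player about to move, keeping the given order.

(3,3): L, (5,1): W

Work bottom-up. With no move the player to move loses. Otherwise the position is W if at least one move leads to an L position for the opponent, and L if every move leads to a W.
No move ever increases a pile, so every position that can arise here has a ≤ 5 and b ≤ 3; it is enough to label the cells with 0 ≤ a ≤ 5 and 0 ≤ b ≤ 3.
Every move lowers a or b (never raises either), so fill the grid row by row in increasing a, and left to right within a row: each cell's successors are then already labelled.
      b=0  b=1  b=2  b=3
a=0:    L    W    L    W
a=1:    L    W    L    W
a=2:    W    L    W    L
a=3:    W    L    W    L
a=4:    L    W    L    W
a=5:    L    W    L    W
Cells with no legal move (terminal, hence L): (0,0), (1,0).
The remaining L cells, each justified by listing all of its moves:
(0,2): L (sole option (0,1)(W) is W)
(1,2): L (sole option (1,1)(W) is W)
(2,1): L (options (0,1)(W), (2,0)(W) are all W)
(2,3): L (options (0,3)(W), (2,2)(W), (2,0)(W) are all W)
(3,1): L (options (1,1)(W), (3,0)(W) are all W)
(3,3): L (options (1,3)(W), (3,2)(W), (3,0)(W) are all W)
(4,0): L (sole option (2,0)(W) is W)
(4,2): L (options (2,2)(W), (4,1)(W) are all W)
(5,0): L (sole option (3,0)(W) is W)
(5,2): L (options (3,2)(W), (5,1)(W) are all W)
Every other cell has at least one move into one of the L cells above, so it is W.
(3,3): one of the L cells justified above, so L
(5,1): the move to (3,1) reaches an L cell, so W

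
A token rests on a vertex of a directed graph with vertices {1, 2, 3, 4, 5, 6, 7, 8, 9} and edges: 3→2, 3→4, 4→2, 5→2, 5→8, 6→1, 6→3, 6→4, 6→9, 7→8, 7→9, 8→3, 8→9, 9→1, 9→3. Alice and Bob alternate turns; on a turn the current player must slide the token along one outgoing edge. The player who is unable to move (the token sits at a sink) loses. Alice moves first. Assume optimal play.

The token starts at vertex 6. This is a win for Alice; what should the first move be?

Compute win/loss labels from the base case upward. A position with no move is L. Any other position is W if it can reach an L in one move, else L.
Every edge goes from a vertex to one that appears earlier in the order 2, 1, 4, 3, 9, 8, 6, 7, 5, so processing vertices in that order labels each vertex after all of its successors.
2: no outgoing edge → L
1: no outgoing edge → L
4: W (go to 2, an L position)
3: W (go to 2, an L position)
9: W (go to 1, an L position)
8: L (options 9(W), 3(W) are all W)
6: W (go to 1, an L position)
7: W (go to 8, an L position)
5: W (go to 8, an L position)
From 6, the L positions reachable in one move are: 1.

Move to 1.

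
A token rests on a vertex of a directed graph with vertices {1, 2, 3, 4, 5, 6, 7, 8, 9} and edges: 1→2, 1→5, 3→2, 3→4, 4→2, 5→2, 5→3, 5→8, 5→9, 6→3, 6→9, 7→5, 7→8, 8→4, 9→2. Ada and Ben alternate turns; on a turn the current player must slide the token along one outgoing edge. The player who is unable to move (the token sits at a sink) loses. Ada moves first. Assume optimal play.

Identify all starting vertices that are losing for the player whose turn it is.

Work bottom-up. With no move the player to move loses. Otherwise the position is W if at least one move leads to an L position for the opponent, and L if every move leads to a W.
Every edge goes from a vertex to one that appears earlier in the order 2, 9, 4, 3, 8, 5, 1, 7, 6, so processing vertices in that order labels each vertex after all of its successors.
2: no outgoing edge → L
9: reaches L-position 2 → W
4: reaches L-position 2 → W
3: reaches L-position 2 → W
8: only reaches 4(W), which is W → L
5: reaches L-position 8 → W
1: reaches L-position 2 → W
7: reaches L-position 8 → W
6: only reaches 3(W), 9(W), all W → L
The losing starting vertices are exactly the entries labelled L in this table (3 of them).

2, 6, 8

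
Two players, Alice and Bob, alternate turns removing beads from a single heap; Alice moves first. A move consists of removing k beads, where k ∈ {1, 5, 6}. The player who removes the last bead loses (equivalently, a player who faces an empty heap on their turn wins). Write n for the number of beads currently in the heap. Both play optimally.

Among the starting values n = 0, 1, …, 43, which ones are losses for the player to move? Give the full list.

Positions with no move are W. A position that does have a move is losing for the player to move precisely when every available move leads to a winning position for the opponent. Fill in the labels:
n=0: no move; the opponent has just taken the last bead and therefore loses → W
n=1: the only move is to 0(W), a W ⇒ L
n=2: can move to 1, which is L ⇒ W
n=3: the only move is to 2(W), a W ⇒ L
n=4: can move to 3, which is L ⇒ W
n=5: moves to 4(W), 0(W); every one is W ⇒ L
n=6: can move to 5, which is L ⇒ W
n=7: can move to 1, which is L ⇒ W
n=8: can move to 3, which is L ⇒ W
n=9: can move to 3, which is L ⇒ W
n=10: can move to 5, which is L ⇒ W
n=11: can move to 5, which is L ⇒ W
n=12: moves to 11(W), 7(W), 6(W); every one is W ⇒ L
n=13: can move to 12, which is L ⇒ W
n=14: moves to 13(W), 9(W), 8(W); every one is W ⇒ L
n=15: can move to 14, which is L ⇒ W
n=16: moves to 15(W), 11(W), 10(W); every one is W ⇒ L
n=17: can move to 16, which is L ⇒ W
n=18: can move to 12, which is L ⇒ W
n=19: can move to 14, which is L ⇒ W
n=20: can move to 14, which is L ⇒ W
n=21: can move to 16, which is L ⇒ W
n=22: can move to 16, which is L ⇒ W
n=23: moves to 22(W), 18(W), 17(W); every one is W ⇒ L
n=24: can move to 23, which is L ⇒ W
n=25: moves to 24(W), 20(W), 19(W); every one is W ⇒ L
n=26: can move to 25, which is L ⇒ W
n=27: moves to 26(W), 22(W), 21(W); every one is W ⇒ L
n=28: can move to 27, which is L ⇒ W
n=29: can move to 23, which is L ⇒ W
n=30: can move to 25, which is L ⇒ W
n=31: can move to 25, which is L ⇒ W
n=32: can move to 27, which is L ⇒ W
n=33: can move to 27, which is L ⇒ W
n=34: moves to 33(W), 29(W), 28(W); every one is W ⇒ L
n=35: can move to 34, which is L ⇒ W
n=36: moves to 35(W), 31(W), 30(W); every one is W ⇒ L
n=37: can move to 36, which is L ⇒ W
n=38: moves to 37(W), 33(W), 32(W); every one is W ⇒ L
n=39: can move to 38, which is L ⇒ W
n=40: can move to 34, which is L ⇒ W
n=41: can move to 36, which is L ⇒ W
n=42: can move to 36, which is L ⇒ W
n=43: can move to 38, which is L ⇒ W
The losing starting values of n are exactly the entries labelled L in this table (12 of them).

1, 3, 5, 12, 14, 16, 23, 25, 27, 34, 36, 38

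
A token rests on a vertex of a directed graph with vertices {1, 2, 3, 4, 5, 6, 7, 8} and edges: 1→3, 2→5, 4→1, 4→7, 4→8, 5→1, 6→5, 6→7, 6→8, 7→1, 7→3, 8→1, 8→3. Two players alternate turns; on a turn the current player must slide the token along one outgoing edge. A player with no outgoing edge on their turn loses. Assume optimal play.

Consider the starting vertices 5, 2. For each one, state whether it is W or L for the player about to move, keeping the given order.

5: L, 2: W

Classify positions by backward induction: terminal positions (no move available) are L. From any other position, the mover wins iff some move reaches an L.
Every edge goes from a vertex to one that appears earlier in the order 3, 1, 5, 8, 7, 2, 6, 4, so processing vertices in that order labels each vertex after all of its successors.
3: no outgoing edge → L
1: reaches L-position 3 → W
5: only reaches 1(W), which is W → L
8: reaches L-position 3 → W
7: reaches L-position 3 → W
2: reaches L-position 5 → W
6: reaches L-position 5 → W
4: only reaches 7(W), 8(W), 1(W), all W → L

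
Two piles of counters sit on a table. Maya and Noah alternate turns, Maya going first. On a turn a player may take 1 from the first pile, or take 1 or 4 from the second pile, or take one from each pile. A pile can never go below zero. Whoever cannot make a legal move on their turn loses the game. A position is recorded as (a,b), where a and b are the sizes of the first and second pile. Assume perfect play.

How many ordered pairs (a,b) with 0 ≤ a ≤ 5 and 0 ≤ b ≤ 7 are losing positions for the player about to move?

Work bottom-up. With no move the player to move loses. Otherwise the position is W if at least one move leads to an L position for the opponent, and L if every move leads to a W.
Every move lowers a or b (never raises either), so fill the grid row by row in increasing a, and left to right within a row: each cell's successors are then already labelled.
      b=0  b=1  b=2  b=3  b=4  b=5  b=6  b=7
a=0:    L    W    L    W    W    L    W    L
a=1:    W    W    W    W    L    W    W    W
a=2:    L    W    L    W    W    W    W    L
a=3:    W    W    W    W    L    W    L    W
a=4:    L    W    L    W    W    W    W    W
a=5:    W    W    W    W    L    W    L    W
Cells with no legal move (terminal, hence L): (0,0).
The remaining L cells, each justified by listing all of its moves:
(0,2): →(0,1)(W) only, which is W, so L
(0,5): →(0,4)(W), (0,1)(W) — all W, so L
(0,7): →(0,6)(W), (0,3)(W) — all W, so L
(1,4): →(0,4)(W), (1,3)(W), (1,0)(W), (0,3)(W) — all W, so L
(2,0): →(1,0)(W) only, which is W, so L
(2,2): →(1,2)(W), (2,1)(W), (1,1)(W) — all W, so L
(2,7): →(1,7)(W), (2,6)(W), (2,3)(W), (1,6)(W) — all W, so L
(3,4): →(2,4)(W), (3,3)(W), (3,0)(W), (2,3)(W) — all W, so L
(3,6): →(2,6)(W), (3,5)(W), (3,2)(W), (2,5)(W) — all W, so L
(4,0): →(3,0)(W) only, which is W, so L
(4,2): →(3,2)(W), (4,1)(W), (3,1)(W) — all W, so L
(5,4): →(4,4)(W), (5,3)(W), (5,0)(W), (4,3)(W) — all W, so L
(5,6): →(4,6)(W), (5,5)(W), (5,2)(W), (4,5)(W) — all W, so L
Every other cell has at least one move into one of the L cells above, so it is W.
L cells per row: a=0: 4, a=1: 1, a=2: 3, a=3: 2, a=4: 2, a=5: 2; total 14.

14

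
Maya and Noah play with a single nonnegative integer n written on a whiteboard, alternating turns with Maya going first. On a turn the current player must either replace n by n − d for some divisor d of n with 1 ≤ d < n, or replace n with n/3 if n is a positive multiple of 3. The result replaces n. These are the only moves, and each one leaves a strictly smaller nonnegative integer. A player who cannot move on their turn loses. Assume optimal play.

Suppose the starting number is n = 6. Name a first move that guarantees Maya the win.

Use the standard recursion: the mover loses at a terminal position; elsewhere, the mover wins exactly when some move hands the opponent an L position.
n=0: no move → L
n=1: no move → L
n=2: →1(L), so W
n=3: →1(L), so W
n=4: →2(W), 3(W) — all W, so L
n=5: →4(L), so W
n=6: →4(L), so W
From 6, the L positions reachable in one move are: 4.

Move to 4.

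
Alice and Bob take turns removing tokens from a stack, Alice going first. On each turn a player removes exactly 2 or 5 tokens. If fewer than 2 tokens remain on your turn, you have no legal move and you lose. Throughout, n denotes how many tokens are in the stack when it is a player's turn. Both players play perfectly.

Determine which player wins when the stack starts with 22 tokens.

Bob wins.

Build the W/L table. Terminal = L. A non-terminal position is W if it has a move to some L; otherwise it is L.
n=0: no move → L
n=1: no move → L
n=2: →0(L), so W
n=3: →1(L), so W
n=4: →2(W) only, which is W, so L
n=5: →0(L), so W
n=6: →4(L), so W
n=7: →5(W), 2(W) — all W, so L
n=8: →6(W), 3(W) — all W, so L
n=9: →7(L), so W
n=10: →8(L), so W
n=11: →9(W), 6(W) — all W, so L
n=12: →7(L), so W
n=13: →11(L), so W
n=14: →12(W), 9(W) — all W, so L
n=15: →13(W), 10(W) — all W, so L
n=16: →14(L), so W
n=17: →15(L), so W
n=18: →16(W), 13(W) — all W, so L
n=19: →14(L), so W
n=20: →18(L), so W
n=21: →19(W), 16(W) — all W, so L
n=22: →20(W), 17(W) — all W, so L
The starting position 22 is L: whatever Alice does, the opponent receives a W position.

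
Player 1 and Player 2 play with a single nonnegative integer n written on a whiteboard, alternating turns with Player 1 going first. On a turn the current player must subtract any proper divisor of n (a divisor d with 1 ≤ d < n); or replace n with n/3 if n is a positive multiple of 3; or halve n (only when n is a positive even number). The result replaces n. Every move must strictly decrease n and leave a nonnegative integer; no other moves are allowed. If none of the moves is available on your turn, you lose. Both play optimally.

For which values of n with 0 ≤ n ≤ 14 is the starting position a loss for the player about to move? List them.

0, 1, 4, 7, 9, 11, 13

Build the W/L table. Terminal = L. A non-terminal position is W if it has a move to some L; otherwise it is L.
n=0: no move → L
n=1: no move → L
n=2: reaches L-position 1 → W
n=3: reaches L-position 1 → W
n=4: only reaches 2(W), 3(W), all W → L
n=5: reaches L-position 4 → W
n=6: reaches L-position 4 → W
n=7: only reaches 6(W), which is W → L
n=8: reaches L-position 4 → W
n=9: only reaches 3(W), 6(W), 8(W), all W → L
n=10: reaches L-position 9 → W
n=11: only reaches 10(W), which is W → L
n=12: reaches L-position 4 → W
n=13: only reaches 12(W), which is W → L
n=14: reaches L-position 7 → W
Reading off the rows marked L gives the requested list; there are 7 such values of n.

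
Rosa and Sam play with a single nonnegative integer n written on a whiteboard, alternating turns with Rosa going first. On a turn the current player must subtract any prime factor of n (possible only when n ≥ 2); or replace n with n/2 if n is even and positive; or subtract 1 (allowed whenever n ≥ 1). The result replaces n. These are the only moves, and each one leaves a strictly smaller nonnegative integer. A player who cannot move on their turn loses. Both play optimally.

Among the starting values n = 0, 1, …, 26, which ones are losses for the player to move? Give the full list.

Compute win/loss labels from the base case upward. A position with no move is L. Any other position is W if it can reach an L in one move, else L.
n=0: no move → L
n=1: can move to 0, which is L ⇒ W
n=2: can move to 0, which is L ⇒ W
n=3: can move to 0, which is L ⇒ W
n=4: moves to 2(W), 3(W); every one is W ⇒ L
n=5: can move to 0, which is L ⇒ W
n=6: can move to 4, which is L ⇒ W
n=7: can move to 0, which is L ⇒ W
n=8: can move to 4, which is L ⇒ W
n=9: moves to 6(W), 8(W); every one is W ⇒ L
n=10: can move to 9, which is L ⇒ W
n=11: can move to 0, which is L ⇒ W
n=12: can move to 9, which is L ⇒ W
n=13: can move to 0, which is L ⇒ W
n=14: moves to 7(W), 12(W), 13(W); every one is W ⇒ L
n=15: can move to 14, which is L ⇒ W
n=16: can move to 14, which is L ⇒ W
n=17: can move to 0, which is L ⇒ W
n=18: can move to 9, which is L ⇒ W
n=19: can move to 0, which is L ⇒ W
n=20: moves to 10(W), 15(W), 18(W), 19(W); every one is W ⇒ L
n=21: can move to 14, which is L ⇒ W
n=22: can move to 20, which is L ⇒ W
n=23: can move to 0, which is L ⇒ W
n=24: moves to 12(W), 21(W), 22(W), 23(W); every one is W ⇒ L
n=25: can move to 20, which is L ⇒ W
n=26: can move to 24, which is L ⇒ W
Reading off the rows marked L gives the requested list; there are 6 such values of n.

0, 4, 9, 14, 20, 24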